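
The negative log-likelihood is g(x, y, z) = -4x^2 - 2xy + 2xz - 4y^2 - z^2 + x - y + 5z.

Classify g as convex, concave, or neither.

concave

g is quadratic, so its Hessian is the constant matrix H = [[-8, -2, 2], [-2, -8, 0], [2, 0, -2]].
Leading principal minors: -8, 60, -88.
Signs alternate −, +, − ⇒ H ≺ 0 ⇒ concave.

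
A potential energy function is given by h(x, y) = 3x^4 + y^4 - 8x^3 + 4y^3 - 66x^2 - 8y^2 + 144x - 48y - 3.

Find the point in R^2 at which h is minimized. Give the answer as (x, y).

h(x,y) separates as P(x) + Q(y) − 3, so its minimum is min P + min Q − 3.
P'(x) = 12(x - 4)(x - 1)(x + 3) vanishes at x ∈ {-3, 1, 4}; Q'(y) = 4(y - 2)(y + 2)(y + 3) vanishes at y ∈ {-3, -2, 2}.
Local minima of P (where P''>0): P(-3)=-567, P(4)=-224. Local minima of Q: Q(-3)=45, Q(2)=-80.
So the global minimum of h is P(-3) + Q(2) − 3 = -567 − 80 − 3 = -650, attained at (-3, 2).

(-3, 2)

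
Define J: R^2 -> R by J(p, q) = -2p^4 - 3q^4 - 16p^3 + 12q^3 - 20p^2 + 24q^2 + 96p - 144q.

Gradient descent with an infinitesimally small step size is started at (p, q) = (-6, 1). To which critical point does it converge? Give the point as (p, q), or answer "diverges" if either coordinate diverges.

diverges

J is separable, so gradient descent decouples: p follows -∂J/∂p, q follows -∂J/∂q.
∂J/∂p = -8(p - 1)(p + 3)(p + 4); at p=-6 this is 336, so p decreases.
∂J/∂q = -12(q - 3)(q - 2)(q + 2); at q=1 this is -72, so q increases.
The p-coordinate has no critical point in that direction and runs off to infinity.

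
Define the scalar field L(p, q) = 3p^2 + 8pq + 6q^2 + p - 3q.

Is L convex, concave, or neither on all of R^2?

convex

L is quadratic, so its Hessian is the constant matrix H = [[6, 8], [8, 12]].
det(H) = 8, tr(H) = 18.
det(H) > 0 and tr(H) > 0, so H is positive definite everywhere: convex.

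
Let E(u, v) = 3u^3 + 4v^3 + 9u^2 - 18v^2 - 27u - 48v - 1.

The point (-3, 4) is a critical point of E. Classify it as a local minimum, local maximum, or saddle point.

saddle point

The mixed partial ∂²E/∂u∂v is 0, so the Hessian at any point is diag(E_uu, E_vv) = diag(18(u + 1), 12(2v - 3)).
At (-3, 4): H = diag(-36, 60).
The eigenvalues have opposite signs, so H is indefinite: a saddle point.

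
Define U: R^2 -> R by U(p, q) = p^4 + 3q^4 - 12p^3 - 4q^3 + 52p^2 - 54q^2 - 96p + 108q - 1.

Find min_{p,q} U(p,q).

-524

U(p,q) separates as A(p) + B(q) − 1, so its minimum is min A + min B − 1.
A'(p) = 4(p - 4)(p - 3)(p - 2) vanishes at p ∈ {2, 3, 4}; B'(q) = 12(q - 3)(q - 1)(q + 3) vanishes at q ∈ {-3, 1, 3}.
Local minima of A (where A''>0): A(2)=-64, A(4)=-64. Local minima of B: B(-3)=-459, B(3)=-27.
So the global minimum of U is A(2) + B(-3) − 1 = -64 − 459 − 1 = -524, attained at (2, -3).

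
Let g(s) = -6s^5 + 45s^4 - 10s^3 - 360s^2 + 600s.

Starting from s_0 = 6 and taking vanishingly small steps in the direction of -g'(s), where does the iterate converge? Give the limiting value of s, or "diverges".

diverges

g'(s) = -30(s - 5)(s - 2)(s - 1)(s + 2), so g'(6) = -4800.
Gradient descent moves in the -g' direction, i.e. s is increasing.
There is no critical point above s=6, and g' keeps the same sign, so the iterate runs off to +∞.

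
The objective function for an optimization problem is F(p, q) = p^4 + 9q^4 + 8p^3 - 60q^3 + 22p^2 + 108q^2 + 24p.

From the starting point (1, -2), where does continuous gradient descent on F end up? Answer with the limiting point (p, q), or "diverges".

(-1, 0)

F is separable, so gradient descent decouples: p follows -∂F/∂p, q follows -∂F/∂q.
∂F/∂p = 4(p + 1)(p + 2)(p + 3); at p=1 this is 96, so p decreases.
∂F/∂q = 36q(q - 3)(q - 2); at q=-2 this is -1440, so q increases.
p converges to its nearest critical value -1 (a local min of the p-part); q converges to 0. The iterate converges to (-1, 0).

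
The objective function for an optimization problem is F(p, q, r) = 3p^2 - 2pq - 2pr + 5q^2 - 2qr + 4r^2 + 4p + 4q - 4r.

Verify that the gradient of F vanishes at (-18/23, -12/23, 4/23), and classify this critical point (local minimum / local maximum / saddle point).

∇F = (6p - 2q - 2r + 4, -2p + 10q - 2r + 4, -2p - 2q + 8r - 4); substituting (-18/23, -12/23, 4/23) gives ∇F = (0, 0, 0), so (-18/23, -12/23, 4/23) is indeed a critical point.
The Hessian is constant: H = [[6, -2, -2], [-2, 10, -2], [-2, -2, 8]].
Leading principal minors: Δ₁ = 6, Δ₂ = 56, Δ₃ = 368.
All leading minors are positive, so H is positive definite: a local minimum.

local minimum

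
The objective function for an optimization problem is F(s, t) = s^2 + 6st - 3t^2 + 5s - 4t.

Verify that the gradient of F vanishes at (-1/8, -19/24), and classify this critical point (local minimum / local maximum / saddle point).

∇F = (2s + 6t + 5, 6s - 6t - 4); substituting (-1/8, -19/24) gives ∇F = (0, 0), so (-1/8, -19/24) is indeed a critical point.
The Hessian of F is constant: H = [[2, 6], [6, -6]].
det(H) = 2·(-6) − 6² = -48.
Since det(H) < 0, H is indefinite and the critical point is a saddle point.

saddle point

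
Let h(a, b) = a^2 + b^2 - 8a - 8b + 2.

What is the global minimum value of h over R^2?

h(a,b) separates as P(a) + Q(b) + 2, so its minimum is min P + min Q + 2.
P'(a) = 2a - 8 vanishes at a ∈ {4}; Q'(b) = 2b - 8 vanishes at b ∈ {4}.
Local minima of P (where P''>0): P(4)=-16. Local minima of Q: Q(4)=-16.
So the global minimum of h is P(4) + Q(4) + 2 = -16 − 16 + 2 = -30, attained at (4, 4).

-30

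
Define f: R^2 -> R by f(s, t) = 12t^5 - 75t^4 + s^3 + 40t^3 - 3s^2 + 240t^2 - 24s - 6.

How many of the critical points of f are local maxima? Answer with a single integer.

2

f separates as a function of s plus a function of t, so ∇f=0 decouples.
∂f/∂s = 3(s - 4)(s + 2) = 0 at s ∈ {-2, 4}; ∂f/∂t = 60t(t - 4)(t - 2)(t + 1) = 0 at t ∈ {-1, 0, 2, 4}.
The Hessian is diagonal: diag(f_ss, f_tt). Second derivatives: f_ss(-2)=-18, f_ss(4)=18; f_tt(-1)=-900, f_tt(0)=480, f_tt(2)=-720, f_tt(4)=2400.
Local maxima occur where both diagonal entries negative: (-2, -1), (-2, 2). Count: 2.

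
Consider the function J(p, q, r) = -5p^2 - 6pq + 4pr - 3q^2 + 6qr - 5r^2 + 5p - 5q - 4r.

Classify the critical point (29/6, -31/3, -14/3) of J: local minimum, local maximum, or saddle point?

local maximum

The Hessian is constant: H = [[-10, -6, 4], [-6, -6, 6], [4, 6, -10]].
Leading principal minors: Δ₁ = -10, Δ₂ = 24, Δ₃ = -72.
The minors alternate sign starting negative (−, +, −), so H is negative definite: a local maximum.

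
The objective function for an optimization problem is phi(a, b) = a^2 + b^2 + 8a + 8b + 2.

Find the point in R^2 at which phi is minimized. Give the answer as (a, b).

phi(a,b) separates as P(a) + Q(b) + 2, so its minimum is min P + min Q + 2.
P'(a) = 2a + 8 vanishes at a ∈ {-4}; Q'(b) = 2b + 8 vanishes at b ∈ {-4}.
Local minima of P (where P''>0): P(-4)=-16. Local minima of Q: Q(-4)=-16.
So the global minimum of phi is P(-4) + Q(-4) + 2 = -16 − 16 + 2 = -30, attained at (-4, -4).

(-4, -4)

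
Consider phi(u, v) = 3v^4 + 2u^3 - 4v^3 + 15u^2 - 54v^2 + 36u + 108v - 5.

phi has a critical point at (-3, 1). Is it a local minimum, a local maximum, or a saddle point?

The mixed partial ∂²phi/∂u∂v is 0, so the Hessian at any point is diag(phi_uu, phi_vv) = diag(6(2u + 5), 12(3v^2 - 2v - 9)).
At (-3, 1): H = diag(-6, -96).
Both eigenvalues are negative, so H is negative definite: a local maximum.

local maximum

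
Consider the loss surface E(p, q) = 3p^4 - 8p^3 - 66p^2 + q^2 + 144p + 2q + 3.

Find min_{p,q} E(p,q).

E(p,q) separates as A(p) + B(q) + 3, so its minimum is min A + min B + 3.
A'(p) = 12(p - 4)(p - 1)(p + 3) vanishes at p ∈ {-3, 1, 4}; B'(q) = 2q + 2 vanishes at q ∈ {-1}.
Local minima of A (where A''>0): A(-3)=-567, A(4)=-224. Local minima of B: B(-1)=-1.
So the global minimum of E is A(-3) + B(-1) + 3 = -567 − 1 + 3 = -565, attained at (-3, -1).

-565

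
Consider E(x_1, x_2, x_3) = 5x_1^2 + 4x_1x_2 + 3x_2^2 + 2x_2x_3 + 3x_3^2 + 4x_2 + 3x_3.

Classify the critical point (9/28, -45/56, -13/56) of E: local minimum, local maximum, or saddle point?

local minimum

The Hessian is constant: H = [[10, 4, 0], [4, 6, 2], [0, 2, 6]].
Leading principal minors: Δ₁ = 10, Δ₂ = 44, Δ₃ = 224.
All leading minors are positive, so H is positive definite: a local minimum.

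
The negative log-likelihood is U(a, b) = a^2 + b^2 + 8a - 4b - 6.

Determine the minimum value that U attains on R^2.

-26

U(a,b) separates as P(a) + Q(b) − 6, so its minimum is min P + min Q − 6.
P'(a) = 2a + 8 vanishes at a ∈ {-4}; Q'(b) = 2b - 4 vanishes at b ∈ {2}.
Local minima of P (where P''>0): P(-4)=-16. Local minima of Q: Q(2)=-4.
So the global minimum of U is P(-4) + Q(2) − 6 = -16 − 4 − 6 = -26, attained at (-4, 2).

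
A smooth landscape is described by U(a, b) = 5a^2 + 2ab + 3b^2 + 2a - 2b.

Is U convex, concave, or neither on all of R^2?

U is quadratic, so its Hessian is the constant matrix H = [[10, 2], [2, 6]].
det(H) = 56, tr(H) = 16.
det(H) > 0 and tr(H) > 0, so H is positive definite everywhere: convex.

convex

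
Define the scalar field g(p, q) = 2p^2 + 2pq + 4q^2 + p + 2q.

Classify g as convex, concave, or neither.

convex

g is quadratic, so its Hessian is the constant matrix H = [[4, 2], [2, 8]].
det(H) = 28, tr(H) = 12.
det(H) > 0 and tr(H) > 0, so H is positive definite everywhere: convex.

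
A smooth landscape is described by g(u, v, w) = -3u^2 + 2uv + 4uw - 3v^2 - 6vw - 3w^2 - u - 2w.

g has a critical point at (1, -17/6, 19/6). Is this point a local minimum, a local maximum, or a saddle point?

saddle point

The Hessian is constant: H = [[-6, 2, 4], [2, -6, -6], [4, -6, -6]].
Leading principal minors: Δ₁ = -6, Δ₂ = 32, Δ₃ = 24.
The minors fit neither the all-positive nor the alternating-sign pattern, so H is indefinite: a saddle point.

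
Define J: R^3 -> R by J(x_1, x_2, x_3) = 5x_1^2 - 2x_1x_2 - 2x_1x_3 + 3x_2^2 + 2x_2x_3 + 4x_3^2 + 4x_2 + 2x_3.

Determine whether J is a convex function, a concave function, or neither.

convex

J is quadratic, so its Hessian is the constant matrix H = [[10, -2, -2], [-2, 6, 2], [-2, 2, 8]].
Leading principal minors: 10, 56, 400.
All positive ⇒ H ≻ 0 ⇒ convex.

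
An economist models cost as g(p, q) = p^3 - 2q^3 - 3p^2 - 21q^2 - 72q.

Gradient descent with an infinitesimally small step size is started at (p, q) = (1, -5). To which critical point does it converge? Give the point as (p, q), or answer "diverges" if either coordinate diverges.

(2, -4)

g is separable, so gradient descent decouples: p follows -∂g/∂p, q follows -∂g/∂q.
∂g/∂p = 3p(p - 2); at p=1 this is -3, so p increases.
∂g/∂q = -6(q + 3)(q + 4); at q=-5 this is -12, so q increases.
p converges to its nearest critical value 2 (a local min of the p-part); q converges to -4. The iterate converges to (2, -4).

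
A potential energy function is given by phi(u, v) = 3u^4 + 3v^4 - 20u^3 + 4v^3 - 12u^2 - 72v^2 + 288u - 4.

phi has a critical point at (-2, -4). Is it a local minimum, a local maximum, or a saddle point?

local minimum

The mixed partial ∂²phi/∂u∂v is 0, so the Hessian at any point is diag(phi_uu, phi_vv) = diag(12(3u^2 - 10u - 2), 12(3v^2 + 2v - 12)).
At (-2, -4): H = diag(360, 336).
Both eigenvalues are positive, so H is positive definite: a local minimum.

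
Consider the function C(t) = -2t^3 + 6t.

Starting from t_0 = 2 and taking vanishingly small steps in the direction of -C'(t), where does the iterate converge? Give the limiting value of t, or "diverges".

diverges

C'(t) = -6(t - 1)(t + 1), so C'(2) = -18.
Gradient descent moves in the -C' direction, i.e. t is increasing.
There is no critical point above t=2, and C' keeps the same sign, so the iterate runs off to +∞.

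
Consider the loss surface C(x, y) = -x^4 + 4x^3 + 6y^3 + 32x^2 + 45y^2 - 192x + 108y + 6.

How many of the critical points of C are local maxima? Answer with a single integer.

C separates as a function of x plus a function of y, so ∇C=0 decouples.
∂C/∂x = -4(x - 4)(x - 3)(x + 4) = 0 at x ∈ {-4, 3, 4}; ∂C/∂y = 18(y + 2)(y + 3) = 0 at y ∈ {-3, -2}.
The Hessian is diagonal: diag(C_xx, C_yy). Second derivatives: C_xx(-4)=-224, C_xx(3)=28, C_xx(4)=-32; C_yy(-3)=-18, C_yy(-2)=18.
Local maxima occur where both diagonal entries negative: (-4, -3), (4, -3). Count: 2.

2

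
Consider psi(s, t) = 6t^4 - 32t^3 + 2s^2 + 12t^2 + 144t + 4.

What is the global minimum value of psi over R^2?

-90

psi(s,t) separates as P(s) + Q(t) + 4, so its minimum is min P + min Q + 4.
P'(s) = 4s vanishes at s ∈ {0}; Q'(t) = 24(t - 3)(t - 2)(t + 1) vanishes at t ∈ {-1, 2, 3}.
Local minima of P (where P''>0): P(0)=0. Local minima of Q: Q(-1)=-94, Q(3)=162.
So the global minimum of psi is P(0) + Q(-1) + 4 = 0 − 94 + 4 = -90, attained at (0, -1).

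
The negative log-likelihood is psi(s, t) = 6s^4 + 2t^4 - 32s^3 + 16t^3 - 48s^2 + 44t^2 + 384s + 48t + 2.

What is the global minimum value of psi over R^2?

psi(s,t) separates as P(s) + Q(t) + 2, so its minimum is min P + min Q + 2.
P'(s) = 24(s - 4)(s - 2)(s + 2) vanishes at s ∈ {-2, 2, 4}; Q'(t) = 8(t + 1)(t + 2)(t + 3) vanishes at t ∈ {-3, -2, -1}.
Local minima of P (where P''>0): P(-2)=-608, P(4)=256. Local minima of Q: Q(-3)=-18, Q(-1)=-18.
So the global minimum of psi is P(-2) + Q(-3) + 2 = -608 − 18 + 2 = -624, attained at (-2, -3).

-624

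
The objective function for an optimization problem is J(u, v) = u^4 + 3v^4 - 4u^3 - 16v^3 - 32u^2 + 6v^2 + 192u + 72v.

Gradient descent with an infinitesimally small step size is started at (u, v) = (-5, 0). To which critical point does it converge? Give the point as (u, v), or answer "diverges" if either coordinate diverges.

(-4, -1)

J is separable, so gradient descent decouples: u follows -∂J/∂u, v follows -∂J/∂v.
∂J/∂u = 4(u - 4)(u - 3)(u + 4); at u=-5 this is -288, so u increases.
∂J/∂v = 12(v - 3)(v - 2)(v + 1); at v=0 this is 72, so v decreases.
u converges to its nearest critical value -4 (a local min of the u-part); v converges to -1. The iterate converges to (-4, -1).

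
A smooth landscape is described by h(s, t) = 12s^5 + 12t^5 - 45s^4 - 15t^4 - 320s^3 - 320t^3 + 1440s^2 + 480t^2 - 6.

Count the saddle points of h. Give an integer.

8

h separates as a function of s plus a function of t, so ∇h=0 decouples.
∂h/∂s = 60s(s - 4)(s - 3)(s + 4) = 0 at s ∈ {-4, 0, 3, 4}; ∂h/∂t = 60t(t - 4)(t - 1)(t + 4) = 0 at t ∈ {-4, 0, 1, 4}.
The Hessian is diagonal: diag(h_ss, h_tt). Second derivatives: h_ss(-4)=-13440, h_ss(0)=2880, h_ss(3)=-1260, h_ss(4)=1920; h_tt(-4)=-9600, h_tt(0)=960, h_tt(1)=-900, h_tt(4)=5760.
Saddle points occur where the two diagonal entries have opposite signs: (-4, 0), (-4, 4), (0, -4), (0, 1), (3, 0), (3, 4), (4, -4), (4, 1). Count: 8.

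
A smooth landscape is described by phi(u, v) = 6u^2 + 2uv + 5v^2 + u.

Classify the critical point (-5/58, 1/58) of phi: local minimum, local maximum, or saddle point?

local minimum

The Hessian of phi is constant: H = [[12, 2], [2, 10]].
det(H) = 12·10 − 2² = 116.
det(H) > 0 and tr(H) = 22 > 0, so H is positive definite and the point is a local minimum.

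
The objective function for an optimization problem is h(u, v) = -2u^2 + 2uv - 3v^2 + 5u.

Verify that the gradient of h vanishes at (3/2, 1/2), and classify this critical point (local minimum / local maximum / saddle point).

local maximum

∇h = (-4u + 2v + 5, 2u - 6v); substituting (3/2, 1/2) gives ∇h = (0, 0), so (3/2, 1/2) is indeed a critical point.
The Hessian of h is constant: H = [[-4, 2], [2, -6]].
det(H) = (-4)·(-6) − 2² = 20.
det(H) > 0 and tr(H) = -10 < 0, so H is negative definite and the point is a local maximum.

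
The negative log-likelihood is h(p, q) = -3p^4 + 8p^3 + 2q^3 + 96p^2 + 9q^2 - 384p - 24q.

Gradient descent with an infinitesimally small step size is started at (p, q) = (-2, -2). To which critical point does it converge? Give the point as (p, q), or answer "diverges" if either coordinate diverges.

(2, 1)

h is separable, so gradient descent decouples: p follows -∂h/∂p, q follows -∂h/∂q.
∂h/∂p = -12(p - 4)(p - 2)(p + 4); at p=-2 this is -576, so p increases.
∂h/∂q = 6(q - 1)(q + 4); at q=-2 this is -36, so q increases.
p converges to its nearest critical value 2 (a local min of the p-part); q converges to 1. The iterate converges to (2, 1).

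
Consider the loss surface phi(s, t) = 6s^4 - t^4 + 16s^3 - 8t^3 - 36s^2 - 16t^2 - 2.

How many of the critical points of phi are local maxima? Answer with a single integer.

2

phi separates as a function of s plus a function of t, so ∇phi=0 decouples.
∂phi/∂s = 24s(s - 1)(s + 3) = 0 at s ∈ {-3, 0, 1}; ∂phi/∂t = -4t(t + 2)(t + 4) = 0 at t ∈ {-4, -2, 0}.
The Hessian is diagonal: diag(phi_ss, phi_tt). Second derivatives: phi_ss(-3)=288, phi_ss(0)=-72, phi_ss(1)=96; phi_tt(-4)=-32, phi_tt(-2)=16, phi_tt(0)=-32.
Local maxima occur where both diagonal entries negative: (0, -4), (0, 0). Count: 2.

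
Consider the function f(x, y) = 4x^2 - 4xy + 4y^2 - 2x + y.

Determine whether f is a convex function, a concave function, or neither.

f is quadratic, so its Hessian is the constant matrix H = [[8, -4], [-4, 8]].
det(H) = 48, tr(H) = 16.
det(H) > 0 and tr(H) > 0, so H is positive definite everywhere: convex.

convex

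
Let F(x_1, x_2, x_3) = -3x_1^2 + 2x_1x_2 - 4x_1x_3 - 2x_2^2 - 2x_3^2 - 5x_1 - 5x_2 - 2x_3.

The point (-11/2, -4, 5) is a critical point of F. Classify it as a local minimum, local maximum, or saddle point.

local maximum

The Hessian is constant: H = [[-6, 2, -4], [2, -4, 0], [-4, 0, -4]].
Leading principal minors: Δ₁ = -6, Δ₂ = 20, Δ₃ = -16.
The minors alternate sign starting negative (−, +, −), so H is negative definite: a local maximum.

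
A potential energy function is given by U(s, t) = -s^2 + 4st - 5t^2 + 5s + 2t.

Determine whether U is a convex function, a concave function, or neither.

concave

U is quadratic, so its Hessian is the constant matrix H = [[-2, 4], [4, -10]].
det(H) = 4, tr(H) = -12.
det(H) > 0 and tr(H) < 0, so H is negative definite everywhere: concave.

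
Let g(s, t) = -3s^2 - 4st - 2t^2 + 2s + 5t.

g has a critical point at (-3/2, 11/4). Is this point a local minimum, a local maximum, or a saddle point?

The Hessian of g is constant: H = [[-6, -4], [-4, -4]].
det(H) = (-6)·(-4) − (-4)² = 8.
det(H) > 0 and tr(H) = -10 < 0, so H is negative definite and the point is a local maximum.

local maximum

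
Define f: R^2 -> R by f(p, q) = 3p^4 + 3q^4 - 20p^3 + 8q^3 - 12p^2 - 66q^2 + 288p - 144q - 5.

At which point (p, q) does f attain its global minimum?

f(p,q) separates as A(p) + B(q) − 5, so its minimum is min A + min B − 5.
A'(p) = 12(p - 4)(p - 3)(p + 2) vanishes at p ∈ {-2, 3, 4}; B'(q) = 12(q - 3)(q + 1)(q + 4) vanishes at q ∈ {-4, -1, 3}.
Local minima of A (where A''>0): A(-2)=-416, A(4)=448. Local minima of B: B(-4)=-224, B(3)=-567.
So the global minimum of f is A(-2) + B(3) − 5 = -416 − 567 − 5 = -988, attained at (-2, 3).

(-2, 3)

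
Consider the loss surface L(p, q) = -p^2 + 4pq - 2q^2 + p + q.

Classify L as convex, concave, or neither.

L is quadratic, so its Hessian is the constant matrix H = [[-2, 4], [4, -4]].
det(H) = -8, tr(H) = -6.
det(H) < 0, so H is indefinite: neither convex nor concave.

neither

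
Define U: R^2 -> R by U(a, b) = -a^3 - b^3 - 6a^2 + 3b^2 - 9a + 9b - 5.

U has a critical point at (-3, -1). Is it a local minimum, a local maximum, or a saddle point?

local minimum

The mixed partial ∂²U/∂a∂b is 0, so the Hessian at any point is diag(U_aa, U_bb) = diag(-6(a + 2), 6(-b + 1)).
At (-3, -1): H = diag(6, 12).
Both eigenvalues are positive, so H is positive definite: a local minimum.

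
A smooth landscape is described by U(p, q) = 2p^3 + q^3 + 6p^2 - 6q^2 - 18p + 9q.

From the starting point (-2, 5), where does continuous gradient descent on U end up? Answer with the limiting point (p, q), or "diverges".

(1, 3)

U is separable, so gradient descent decouples: p follows -∂U/∂p, q follows -∂U/∂q.
∂U/∂p = 6(p - 1)(p + 3); at p=-2 this is -18, so p increases.
∂U/∂q = 3(q - 3)(q - 1); at q=5 this is 24, so q decreases.
p converges to its nearest critical value 1 (a local min of the p-part); q converges to 3. The iterate converges to (1, 3).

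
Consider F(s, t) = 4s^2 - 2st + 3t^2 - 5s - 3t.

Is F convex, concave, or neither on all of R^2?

F is quadratic, so its Hessian is the constant matrix H = [[8, -2], [-2, 6]].
det(H) = 44, tr(H) = 14.
det(H) > 0 and tr(H) > 0, so H is positive definite everywhere: convex.

convex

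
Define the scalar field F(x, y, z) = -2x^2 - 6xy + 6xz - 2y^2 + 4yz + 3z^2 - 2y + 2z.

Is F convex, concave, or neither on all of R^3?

F is quadratic, so its Hessian is the constant matrix H = [[-4, -6, 6], [-6, -4, 4], [6, 4, 6]].
Leading principal minors: -4, -20, -200.
Neither pattern holds ⇒ H is indefinite ⇒ neither convex nor concave.

neither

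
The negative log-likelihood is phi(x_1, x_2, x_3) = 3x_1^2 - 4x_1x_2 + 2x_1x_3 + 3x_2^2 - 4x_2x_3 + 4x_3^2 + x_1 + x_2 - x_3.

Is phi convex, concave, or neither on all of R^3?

convex

phi is quadratic, so its Hessian is the constant matrix H = [[6, -4, 2], [-4, 6, -4], [2, -4, 8]].
Leading principal minors: 6, 20, 104.
All positive ⇒ H ≻ 0 ⇒ convex.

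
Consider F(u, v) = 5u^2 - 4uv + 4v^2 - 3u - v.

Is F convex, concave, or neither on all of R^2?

convex

F is quadratic, so its Hessian is the constant matrix H = [[10, -4], [-4, 8]].
det(H) = 64, tr(H) = 18.
det(H) > 0 and tr(H) > 0, so H is positive definite everywhere: convex.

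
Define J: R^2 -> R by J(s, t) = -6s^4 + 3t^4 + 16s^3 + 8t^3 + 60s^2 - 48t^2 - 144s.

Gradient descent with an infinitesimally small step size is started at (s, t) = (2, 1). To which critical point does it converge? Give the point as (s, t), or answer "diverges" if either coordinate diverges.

J is separable, so gradient descent decouples: s follows -∂J/∂s, t follows -∂J/∂t.
∂J/∂s = -24(s - 3)(s - 1)(s + 2); at s=2 this is 96, so s decreases.
∂J/∂t = 12t(t - 2)(t + 4); at t=1 this is -60, so t increases.
s converges to its nearest critical value 1 (a local min of the s-part); t converges to 2. The iterate converges to (1, 2).

(1, 2)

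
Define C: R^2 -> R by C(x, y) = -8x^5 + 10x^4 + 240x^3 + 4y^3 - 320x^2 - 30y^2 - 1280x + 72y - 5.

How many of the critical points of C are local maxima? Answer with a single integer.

C separates as a function of x plus a function of y, so ∇C=0 decouples.
∂C/∂x = -40(x - 4)(x - 2)(x + 1)(x + 4) = 0 at x ∈ {-4, -1, 2, 4}; ∂C/∂y = 12(y - 3)(y - 2) = 0 at y ∈ {2, 3}.
The Hessian is diagonal: diag(C_xx, C_yy). Second derivatives: C_xx(-4)=5760, C_xx(-1)=-1800, C_xx(2)=1440, C_xx(4)=-3200; C_yy(2)=-12, C_yy(3)=12.
Local maxima occur where both diagonal entries negative: (-1, 2), (4, 2). Count: 2.

2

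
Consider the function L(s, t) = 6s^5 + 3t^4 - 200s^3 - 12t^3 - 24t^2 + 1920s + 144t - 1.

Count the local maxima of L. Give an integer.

2

L separates as a function of s plus a function of t, so ∇L=0 decouples.
∂L/∂s = 30(s - 4)(s - 2)(s + 2)(s + 4) = 0 at s ∈ {-4, -2, 2, 4}; ∂L/∂t = 12(t - 3)(t - 2)(t + 2) = 0 at t ∈ {-2, 2, 3}.
The Hessian is diagonal: diag(L_ss, L_tt). Second derivatives: L_ss(-4)=-2880, L_ss(-2)=1440, L_ss(2)=-1440, L_ss(4)=2880; L_tt(-2)=240, L_tt(2)=-48, L_tt(3)=60.
Local maxima occur where both diagonal entries negative: (-4, 2), (2, 2). Count: 2.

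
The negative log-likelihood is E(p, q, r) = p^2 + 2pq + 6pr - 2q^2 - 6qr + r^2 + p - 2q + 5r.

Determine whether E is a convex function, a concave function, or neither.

E is quadratic, so its Hessian is the constant matrix H = [[2, 2, 6], [2, -4, -6], [6, -6, 2]].
Leading principal minors: 2, -12, -96.
Neither pattern holds ⇒ H is indefinite ⇒ neither convex nor concave.

neither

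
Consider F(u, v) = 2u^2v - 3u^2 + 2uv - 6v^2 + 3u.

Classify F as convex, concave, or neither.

neither

The term 2u^2v is cubic, so the Hessian is not constant.
∂²F/∂u² = 4v - 6, which takes both signs as v varies (negative for sufficiently negative v). A diagonal entry of the Hessian changing sign means the Hessian is neither positive- nor negative-semidefinite on all of R^2.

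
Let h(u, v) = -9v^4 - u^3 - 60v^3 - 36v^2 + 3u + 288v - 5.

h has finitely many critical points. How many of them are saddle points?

h separates as a function of u plus a function of v, so ∇h=0 decouples.
∂h/∂u = -3(u - 1)(u + 1) = 0 at u ∈ {-1, 1}; ∂h/∂v = -36(v - 1)(v + 2)(v + 4) = 0 at v ∈ {-4, -2, 1}.
The Hessian is diagonal: diag(h_uu, h_vv). Second derivatives: h_uu(-1)=6, h_uu(1)=-6; h_vv(-4)=-360, h_vv(-2)=216, h_vv(1)=-540.
Saddle points occur where the two diagonal entries have opposite signs: (-1, -4), (-1, 1), (1, -2). Count: 3.

3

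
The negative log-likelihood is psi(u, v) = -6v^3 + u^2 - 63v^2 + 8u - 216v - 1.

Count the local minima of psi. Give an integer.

1

psi separates as a function of u plus a function of v, so ∇psi=0 decouples.
∂psi/∂u = 2(u + 4) = 0 at u ∈ {-4}; ∂psi/∂v = -18(v + 3)(v + 4) = 0 at v ∈ {-4, -3}.
The Hessian is diagonal: diag(psi_uu, psi_vv). Second derivatives: psi_uu(-4)=2; psi_vv(-4)=18, psi_vv(-3)=-18.
Local minima occur where both diagonal entries positive: (-4, -4). Count: 1.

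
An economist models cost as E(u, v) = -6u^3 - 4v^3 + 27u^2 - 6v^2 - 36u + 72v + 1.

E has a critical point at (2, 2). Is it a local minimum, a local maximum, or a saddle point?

local maximum

The mixed partial ∂²E/∂u∂v is 0, so the Hessian at any point is diag(E_uu, E_vv) = diag(18(-2u + 3), -12(2v + 1)).
At (2, 2): H = diag(-18, -60).
Both eigenvalues are negative, so H is negative definite: a local maximum.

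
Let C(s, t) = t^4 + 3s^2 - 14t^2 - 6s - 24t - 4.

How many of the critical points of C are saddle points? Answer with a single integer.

1

C separates as a function of s plus a function of t, so ∇C=0 decouples.
∂C/∂s = 6(s - 1) = 0 at s ∈ {1}; ∂C/∂t = 4(t - 3)(t + 1)(t + 2) = 0 at t ∈ {-2, -1, 3}.
The Hessian is diagonal: diag(C_ss, C_tt). Second derivatives: C_ss(1)=6; C_tt(-2)=20, C_tt(-1)=-16, C_tt(3)=80.
Saddle points occur where the two diagonal entries have opposite signs: (1, -1). Count: 1.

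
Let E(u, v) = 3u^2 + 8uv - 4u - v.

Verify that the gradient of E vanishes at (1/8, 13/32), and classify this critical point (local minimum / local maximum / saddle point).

∇E = (6u + 8v - 4, 8u - 1); substituting (1/8, 13/32) gives ∇E = (0, 0), so (1/8, 13/32) is indeed a critical point.
The Hessian of E is constant: H = [[6, 8], [8, 0]].
det(H) = 6·0 − 8² = -64.
Since det(H) < 0, H is indefinite and the critical point is a saddle point.

saddle point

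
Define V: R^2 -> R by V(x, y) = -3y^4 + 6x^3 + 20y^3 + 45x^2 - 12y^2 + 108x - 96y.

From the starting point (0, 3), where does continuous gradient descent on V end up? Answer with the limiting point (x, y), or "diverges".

(-2, 2)

V is separable, so gradient descent decouples: x follows -∂V/∂x, y follows -∂V/∂y.
∂V/∂x = 18(x + 2)(x + 3); at x=0 this is 108, so x decreases.
∂V/∂y = -12(y - 4)(y - 2)(y + 1); at y=3 this is 48, so y decreases.
x converges to its nearest critical value -2 (a local min of the x-part); y converges to 2. The iterate converges to (-2, 2).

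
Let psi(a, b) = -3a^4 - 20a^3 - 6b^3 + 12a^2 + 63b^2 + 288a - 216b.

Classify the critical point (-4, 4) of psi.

local maximum

The mixed partial ∂²psi/∂a∂b is 0, so the Hessian at any point is diag(psi_aa, psi_bb) = diag(12(-3a^2 - 10a + 2), 18(-2b + 7)).
At (-4, 4): H = diag(-72, -18).
Both eigenvalues are negative, so H is negative definite: a local maximum.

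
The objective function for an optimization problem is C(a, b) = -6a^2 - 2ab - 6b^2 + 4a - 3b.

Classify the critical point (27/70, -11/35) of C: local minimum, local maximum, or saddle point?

local maximum

The Hessian of C is constant: H = [[-12, -2], [-2, -12]].
det(H) = (-12)·(-12) − (-2)² = 140.
det(H) > 0 and tr(H) = -24 < 0, so H is negative definite and the point is a local maximum.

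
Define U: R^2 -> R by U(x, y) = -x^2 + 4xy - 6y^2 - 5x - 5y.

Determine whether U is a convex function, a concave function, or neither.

concave

U is quadratic, so its Hessian is the constant matrix H = [[-2, 4], [4, -12]].
det(H) = 8, tr(H) = -14.
det(H) > 0 and tr(H) < 0, so H is negative definite everywhere: concave.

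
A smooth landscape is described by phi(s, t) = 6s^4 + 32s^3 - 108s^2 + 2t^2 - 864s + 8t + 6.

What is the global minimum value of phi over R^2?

phi(s,t) separates as P(s) + Q(t) + 6, so its minimum is min P + min Q + 6.
P'(s) = 24(s - 3)(s + 3)(s + 4) vanishes at s ∈ {-4, -3, 3}; Q'(t) = 4(t + 2) vanishes at t ∈ {-2}.
Local minima of P (where P''>0): P(-4)=1216, P(3)=-2214. Local minima of Q: Q(-2)=-8.
So the global minimum of phi is P(3) + Q(-2) + 6 = -2214 − 8 + 6 = -2216, attained at (3, -2).

-2216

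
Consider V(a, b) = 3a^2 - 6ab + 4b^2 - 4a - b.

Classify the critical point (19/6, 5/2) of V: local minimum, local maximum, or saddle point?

The Hessian of V is constant: H = [[6, -6], [-6, 8]].
det(H) = 6·8 − (-6)² = 12.
det(H) > 0 and tr(H) = 14 > 0, so H is positive definite and the point is a local minimum.

local minimum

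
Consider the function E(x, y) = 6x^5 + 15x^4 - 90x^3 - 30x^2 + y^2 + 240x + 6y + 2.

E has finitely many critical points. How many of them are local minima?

E separates as a function of x plus a function of y, so ∇E=0 decouples.
∂E/∂x = 30(x - 2)(x - 1)(x + 1)(x + 4) = 0 at x ∈ {-4, -1, 1, 2}; ∂E/∂y = 2(y + 3) = 0 at y ∈ {-3}.
The Hessian is diagonal: diag(E_xx, E_yy). Second derivatives: E_xx(-4)=-2700, E_xx(-1)=540, E_xx(1)=-300, E_xx(2)=540; E_yy(-3)=2.
Local minima occur where both diagonal entries positive: (-1, -3), (2, -3). Count: 2.

2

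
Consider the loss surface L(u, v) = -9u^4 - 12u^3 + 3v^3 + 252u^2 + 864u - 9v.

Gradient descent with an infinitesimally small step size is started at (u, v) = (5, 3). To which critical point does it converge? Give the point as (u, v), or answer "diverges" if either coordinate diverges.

diverges

L is separable, so gradient descent decouples: u follows -∂L/∂u, v follows -∂L/∂v.
∂L/∂u = -36(u - 4)(u + 2)(u + 3); at u=5 this is -2016, so u increases.
∂L/∂v = 9(v - 1)(v + 1); at v=3 this is 72, so v decreases.
The u-coordinate has no critical point in that direction and runs off to infinity.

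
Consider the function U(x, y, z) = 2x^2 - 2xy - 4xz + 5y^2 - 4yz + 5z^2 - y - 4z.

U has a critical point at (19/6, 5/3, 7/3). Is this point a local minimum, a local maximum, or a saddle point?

local minimum

The Hessian is constant: H = [[4, -2, -4], [-2, 10, -4], [-4, -4, 10]].
Leading principal minors: Δ₁ = 4, Δ₂ = 36, Δ₃ = 72.
All leading minors are positive, so H is positive definite: a local minimum.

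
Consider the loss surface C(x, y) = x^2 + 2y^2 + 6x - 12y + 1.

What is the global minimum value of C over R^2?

C(x,y) separates as P(x) + Q(y) + 1, so its minimum is min P + min Q + 1.
P'(x) = 2x + 6 vanishes at x ∈ {-3}; Q'(y) = 4y - 12 vanishes at y ∈ {3}.
Local minima of P (where P''>0): P(-3)=-9. Local minima of Q: Q(3)=-18.
So the global minimum of C is P(-3) + Q(3) + 1 = -9 − 18 + 1 = -26, attained at (-3, 3).

-26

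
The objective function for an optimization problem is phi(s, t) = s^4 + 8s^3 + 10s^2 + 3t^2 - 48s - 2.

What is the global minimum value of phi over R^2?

phi(s,t) separates as P(s) + Q(t) − 2, so its minimum is min P + min Q − 2.
P'(s) = 4(s - 1)(s + 3)(s + 4) vanishes at s ∈ {-4, -3, 1}; Q'(t) = 6t vanishes at t ∈ {0}.
Local minima of P (where P''>0): P(-4)=96, P(1)=-29. Local minima of Q: Q(0)=0.
So the global minimum of phi is P(1) + Q(0) − 2 = -29 + 0 − 2 = -31, attained at (1, 0).

-31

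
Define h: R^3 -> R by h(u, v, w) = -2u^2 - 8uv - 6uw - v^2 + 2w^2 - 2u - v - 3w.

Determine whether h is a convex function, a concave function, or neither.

h is quadratic, so its Hessian is the constant matrix H = [[-4, -8, -6], [-8, -2, 0], [-6, 0, 4]].
Leading principal minors: -4, -56, -152.
Neither pattern holds ⇒ H is indefinite ⇒ neither convex nor concave.

neither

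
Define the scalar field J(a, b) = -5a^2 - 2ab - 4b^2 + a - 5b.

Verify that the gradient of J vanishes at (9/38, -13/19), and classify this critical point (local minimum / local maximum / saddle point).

∇J = (-10a - 2b + 1, -2a - 8b - 5); substituting (9/38, -13/19) gives ∇J = (0, 0), so (9/38, -13/19) is indeed a critical point.
The Hessian of J is constant: H = [[-10, -2], [-2, -8]].
det(H) = (-10)·(-8) − (-2)² = 76.
det(H) > 0 and tr(H) = -18 < 0, so H is negative definite and the point is a local maximum.

local maximum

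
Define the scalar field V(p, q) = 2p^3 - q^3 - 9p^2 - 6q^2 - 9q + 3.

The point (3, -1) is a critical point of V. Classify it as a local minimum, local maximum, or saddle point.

The mixed partial ∂²V/∂p∂q is 0, so the Hessian at any point is diag(V_pp, V_qq) = diag(6(2p - 3), -6(q + 2)).
At (3, -1): H = diag(18, -6).
The eigenvalues have opposite signs, so H is indefinite: a saddle point.

saddle point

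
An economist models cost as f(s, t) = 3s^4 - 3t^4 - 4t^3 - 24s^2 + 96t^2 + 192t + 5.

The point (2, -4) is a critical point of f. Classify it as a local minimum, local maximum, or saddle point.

The mixed partial ∂²f/∂s∂t is 0, so the Hessian at any point is diag(f_ss, f_tt) = diag(12(3s^2 - 4), 12(-3t^2 - 2t + 16)).
At (2, -4): H = diag(96, -288).
The eigenvalues have opposite signs, so H is indefinite: a saddle point.

saddle point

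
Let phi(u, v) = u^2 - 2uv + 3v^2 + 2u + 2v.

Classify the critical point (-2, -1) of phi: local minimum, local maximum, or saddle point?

local minimum

The Hessian of phi is constant: H = [[2, -2], [-2, 6]].
det(H) = 2·6 − (-2)² = 8.
det(H) > 0 and tr(H) = 8 > 0, so H is positive definite and the point is a local minimum.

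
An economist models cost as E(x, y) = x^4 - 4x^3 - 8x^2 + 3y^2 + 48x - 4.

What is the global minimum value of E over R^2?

E(x,y) separates as P(x) + Q(y) − 4, so its minimum is min P + min Q − 4.
P'(x) = 4(x - 3)(x - 2)(x + 2) vanishes at x ∈ {-2, 2, 3}; Q'(y) = 6y vanishes at y ∈ {0}.
Local minima of P (where P''>0): P(-2)=-80, P(3)=45. Local minima of Q: Q(0)=0.
So the global minimum of E is P(-2) + Q(0) − 4 = -80 + 0 − 4 = -84, attained at (-2, 0).

-84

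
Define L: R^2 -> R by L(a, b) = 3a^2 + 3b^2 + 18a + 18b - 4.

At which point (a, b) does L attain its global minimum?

(-3, -3)

L(a,b) separates as P(a) + Q(b) − 4, so its minimum is min P + min Q − 4.
P'(a) = 6a + 18 vanishes at a ∈ {-3}; Q'(b) = 6b + 18 vanishes at b ∈ {-3}.
Local minima of P (where P''>0): P(-3)=-27. Local minima of Q: Q(-3)=-27.
So the global minimum of L is P(-3) + Q(-3) − 4 = -27 − 27 − 4 = -58, attained at (-3, -3).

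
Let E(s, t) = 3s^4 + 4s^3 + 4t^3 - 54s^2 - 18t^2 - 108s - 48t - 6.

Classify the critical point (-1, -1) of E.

The mixed partial ∂²E/∂s∂t is 0, so the Hessian at any point is diag(E_ss, E_tt) = diag(12(3s^2 + 2s - 9), 12(2t - 3)).
At (-1, -1): H = diag(-96, -60).
Both eigenvalues are negative, so H is negative definite: a local maximum.

local maximum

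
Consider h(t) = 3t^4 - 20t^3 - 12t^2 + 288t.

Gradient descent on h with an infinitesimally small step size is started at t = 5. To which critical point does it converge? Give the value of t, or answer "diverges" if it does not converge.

h'(t) = 12(t - 4)(t - 3)(t + 2), so h'(5) = 168.
Gradient descent moves in the -h' direction, i.e. t is decreasing.
The nearest critical point in that direction is t = 4, where h'' = 72 > 0 (a local minimum). The iterate converges there.

4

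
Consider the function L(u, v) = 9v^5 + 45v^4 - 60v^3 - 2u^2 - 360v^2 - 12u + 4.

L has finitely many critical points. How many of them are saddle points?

L separates as a function of u plus a function of v, so ∇L=0 decouples.
∂L/∂u = -4(u + 3) = 0 at u ∈ {-3}; ∂L/∂v = 45v(v - 2)(v + 2)(v + 4) = 0 at v ∈ {-4, -2, 0, 2}.
The Hessian is diagonal: diag(L_uu, L_vv). Second derivatives: L_uu(-3)=-4; L_vv(-4)=-2160, L_vv(-2)=720, L_vv(0)=-720, L_vv(2)=2160.
Saddle points occur where the two diagonal entries have opposite signs: (-3, -2), (-3, 2). Count: 2.

2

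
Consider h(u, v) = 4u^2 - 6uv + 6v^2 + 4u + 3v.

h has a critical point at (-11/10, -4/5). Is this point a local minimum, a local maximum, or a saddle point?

The Hessian of h is constant: H = [[8, -6], [-6, 12]].
det(H) = 8·12 − (-6)² = 60.
det(H) > 0 and tr(H) = 20 > 0, so H is positive definite and the point is a local minimum.

local minimum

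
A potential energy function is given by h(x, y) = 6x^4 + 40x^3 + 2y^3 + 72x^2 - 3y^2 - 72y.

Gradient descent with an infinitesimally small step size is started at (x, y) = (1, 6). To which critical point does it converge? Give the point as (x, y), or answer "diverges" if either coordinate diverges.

h is separable, so gradient descent decouples: x follows -∂h/∂x, y follows -∂h/∂y.
∂h/∂x = 24x(x + 2)(x + 3); at x=1 this is 288, so x decreases.
∂h/∂y = 6(y - 4)(y + 3); at y=6 this is 108, so y decreases.
x converges to its nearest critical value 0 (a local min of the x-part); y converges to 4. The iterate converges to (0, 4).

(0, 4)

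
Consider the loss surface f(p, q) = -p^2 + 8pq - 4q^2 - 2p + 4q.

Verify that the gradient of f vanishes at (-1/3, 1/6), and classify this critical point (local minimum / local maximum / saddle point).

∇f = (-2p + 8q - 2, 8p - 8q + 4); substituting (-1/3, 1/6) gives ∇f = (0, 0), so (-1/3, 1/6) is indeed a critical point.
The Hessian of f is constant: H = [[-2, 8], [8, -8]].
det(H) = (-2)·(-8) − 8² = -48.
Since det(H) < 0, H is indefinite and the critical point is a saddle point.

saddle point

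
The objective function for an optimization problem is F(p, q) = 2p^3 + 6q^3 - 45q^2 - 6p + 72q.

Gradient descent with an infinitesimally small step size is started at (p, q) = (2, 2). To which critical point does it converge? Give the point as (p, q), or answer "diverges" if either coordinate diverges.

F is separable, so gradient descent decouples: p follows -∂F/∂p, q follows -∂F/∂q.
∂F/∂p = 6(p - 1)(p + 1); at p=2 this is 18, so p decreases.
∂F/∂q = 18(q - 4)(q - 1); at q=2 this is -36, so q increases.
p converges to its nearest critical value 1 (a local min of the p-part); q converges to 4. The iterate converges to (1, 4).

(1, 4)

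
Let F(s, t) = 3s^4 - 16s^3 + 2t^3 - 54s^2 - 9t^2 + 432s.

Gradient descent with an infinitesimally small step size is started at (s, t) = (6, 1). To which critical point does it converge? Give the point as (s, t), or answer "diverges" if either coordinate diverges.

(4, 3)

F is separable, so gradient descent decouples: s follows -∂F/∂s, t follows -∂F/∂t.
∂F/∂s = 12(s - 4)(s - 3)(s + 3); at s=6 this is 648, so s decreases.
∂F/∂t = 6t(t - 3); at t=1 this is -12, so t increases.
s converges to its nearest critical value 4 (a local min of the s-part); t converges to 3. The iterate converges to (4, 3).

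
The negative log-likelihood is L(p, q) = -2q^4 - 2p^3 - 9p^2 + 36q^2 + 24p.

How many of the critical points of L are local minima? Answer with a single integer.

L separates as a function of p plus a function of q, so ∇L=0 decouples.
∂L/∂p = -6(p - 1)(p + 4) = 0 at p ∈ {-4, 1}; ∂L/∂q = -8q(q - 3)(q + 3) = 0 at q ∈ {-3, 0, 3}.
The Hessian is diagonal: diag(L_pp, L_qq). Second derivatives: L_pp(-4)=30, L_pp(1)=-30; L_qq(-3)=-144, L_qq(0)=72, L_qq(3)=-144.
Local minima occur where both diagonal entries positive: (-4, 0). Count: 1.

1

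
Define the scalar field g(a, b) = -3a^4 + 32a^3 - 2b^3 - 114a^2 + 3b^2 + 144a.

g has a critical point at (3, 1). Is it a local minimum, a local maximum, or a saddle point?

saddle point

The mixed partial ∂²g/∂a∂b is 0, so the Hessian at any point is diag(g_aa, g_bb) = diag(12(-3a^2 + 16a - 19), 6(-2b + 1)).
At (3, 1): H = diag(24, -6).
The eigenvalues have opposite signs, so H is indefinite: a saddle point.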